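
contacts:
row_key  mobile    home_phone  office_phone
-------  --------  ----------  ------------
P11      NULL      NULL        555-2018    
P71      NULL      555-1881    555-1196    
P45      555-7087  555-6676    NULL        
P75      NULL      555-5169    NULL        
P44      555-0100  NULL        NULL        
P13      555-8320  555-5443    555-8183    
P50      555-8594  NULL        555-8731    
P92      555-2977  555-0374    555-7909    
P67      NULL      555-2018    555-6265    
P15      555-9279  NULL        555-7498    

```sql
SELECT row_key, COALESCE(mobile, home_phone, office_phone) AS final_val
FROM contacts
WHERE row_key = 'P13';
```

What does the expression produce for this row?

row_key = P13: mobile=555-8320, home_phone=555-5443, office_phone=555-8183.
mobile=555-8320 → 555-8320

555-8320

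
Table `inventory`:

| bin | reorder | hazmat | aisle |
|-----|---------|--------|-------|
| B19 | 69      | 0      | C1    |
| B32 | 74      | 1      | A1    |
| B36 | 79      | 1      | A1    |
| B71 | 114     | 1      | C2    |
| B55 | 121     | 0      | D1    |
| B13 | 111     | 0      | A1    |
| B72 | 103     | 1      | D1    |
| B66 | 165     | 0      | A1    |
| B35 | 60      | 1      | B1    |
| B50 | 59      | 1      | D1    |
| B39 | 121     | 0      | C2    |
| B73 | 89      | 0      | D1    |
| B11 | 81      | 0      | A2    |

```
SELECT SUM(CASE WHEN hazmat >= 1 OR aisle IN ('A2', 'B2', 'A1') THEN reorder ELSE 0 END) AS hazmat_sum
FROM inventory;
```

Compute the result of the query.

846

bin=B19: ✗
bin=B32: ✓ → 74
bin=B36: ✓ → 79
bin=B71: ✓ → 114
bin=B55: ✗
bin=B13: ✓ → 111
bin=B72: ✓ → 103
bin=B66: ✓ → 165
bin=B35: ✓ → 60
bin=B50: ✓ → 59
bin=B39: ✗
bin=B73: ✗
bin=B11: ✓ → 81
hazmat_sum = 74 + 79 + 114 + 111 + 103 + 165 + 60 + 59 + 81 = 846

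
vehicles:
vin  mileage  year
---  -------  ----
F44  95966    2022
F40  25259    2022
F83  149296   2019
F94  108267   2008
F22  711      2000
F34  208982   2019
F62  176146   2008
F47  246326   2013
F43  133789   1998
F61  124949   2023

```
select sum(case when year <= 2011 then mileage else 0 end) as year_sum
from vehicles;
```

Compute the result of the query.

418913

vin=F44: ✗
vin=F40: ✗
vin=F83: ✗
vin=F94: ✓ → 108267
vin=F22: ✓ → 711
vin=F34: ✗
vin=F62: ✓ → 176146
vin=F47: ✗
vin=F43: ✓ → 133789
vin=F61: ✗
year_sum = 108267 + 711 + 176146 + 133789 = 418913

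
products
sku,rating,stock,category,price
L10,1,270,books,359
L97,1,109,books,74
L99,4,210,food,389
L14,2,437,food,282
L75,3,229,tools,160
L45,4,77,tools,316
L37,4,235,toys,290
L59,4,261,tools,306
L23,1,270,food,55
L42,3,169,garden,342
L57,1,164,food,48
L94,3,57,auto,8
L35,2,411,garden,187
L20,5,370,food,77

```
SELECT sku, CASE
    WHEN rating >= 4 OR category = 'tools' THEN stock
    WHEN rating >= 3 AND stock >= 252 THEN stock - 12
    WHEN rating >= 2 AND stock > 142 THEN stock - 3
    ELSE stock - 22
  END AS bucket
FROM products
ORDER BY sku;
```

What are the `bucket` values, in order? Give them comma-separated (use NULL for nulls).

248, 434, 370, 248, 408, 235, 166, 77, 142, 261, 229, 35, 87, 210

sku=L10: ELSE → 248
sku=L14: rating >= 2 AND stock > 142 → 434
sku=L20: rating >= 4 OR category = 'tools' → 370
sku=L23: ELSE → 248
sku=L35: rating >= 2 AND stock > 142 → 408
sku=L37: rating >= 4 OR category = 'tools' → 235
sku=L42: rating >= 2 AND stock > 142 → 166
sku=L45: rating >= 4 OR category = 'tools' → 77
sku=L57: ELSE → 142
sku=L59: rating >= 4 OR category = 'tools' → 261
sku=L75: rating >= 4 OR category = 'tools' → 229
sku=L94: ELSE → 35
sku=L97: ELSE → 87
sku=L99: rating >= 4 OR category = 'tools' → 210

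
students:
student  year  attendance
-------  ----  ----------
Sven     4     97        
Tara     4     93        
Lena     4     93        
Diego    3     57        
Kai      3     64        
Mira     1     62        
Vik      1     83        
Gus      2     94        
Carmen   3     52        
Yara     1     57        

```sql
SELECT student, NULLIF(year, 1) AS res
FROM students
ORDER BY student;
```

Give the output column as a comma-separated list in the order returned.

3, 3, 2, 3, 4, NULL, 4, 4, NULL, NULL

student=Carmen: year=3 vs 1: differ → 3
student=Diego: year=3 vs 1: differ → 3
student=Gus: year=2 vs 1: differ → 2
student=Kai: year=3 vs 1: differ → 3
student=Lena: year=4 vs 1: differ → 4
student=Mira: year=1 vs 1: equal → NULL
student=Sven: year=4 vs 1: differ → 4
student=Tara: year=4 vs 1: differ → 4
student=Vik: year=1 vs 1: equal → NULL
student=Yara: year=1 vs 1: equal → NULL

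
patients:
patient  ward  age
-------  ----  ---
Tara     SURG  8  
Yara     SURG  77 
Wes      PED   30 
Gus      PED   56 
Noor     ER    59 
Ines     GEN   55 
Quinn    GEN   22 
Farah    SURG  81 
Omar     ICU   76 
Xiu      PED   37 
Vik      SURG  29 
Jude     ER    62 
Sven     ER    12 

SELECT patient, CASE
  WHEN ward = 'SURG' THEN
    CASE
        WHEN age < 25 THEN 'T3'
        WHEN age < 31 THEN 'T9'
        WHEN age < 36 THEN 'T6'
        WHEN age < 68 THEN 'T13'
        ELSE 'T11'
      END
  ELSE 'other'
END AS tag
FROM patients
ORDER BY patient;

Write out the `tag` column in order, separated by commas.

T11, other, other, other, other, other, other, other, T3, T9, other, other, T11

patient=Farah: ward='SURG' → inner[ELSE] → T11
patient=Gus: ward='PED' → outer ELSE → other
patient=Ines: ward='GEN' → outer ELSE → other
patient=Jude: ward='ER' → outer ELSE → other
patient=Noor: ward='ER' → outer ELSE → other
patient=Omar: ward='ICU' → outer ELSE → other
patient=Quinn: ward='GEN' → outer ELSE → other
patient=Sven: ward='ER' → outer ELSE → other
patient=Tara: ward='SURG' → inner[age < 25] → T3
patient=Vik: ward='SURG' → inner[age < 31] → T9
patient=Wes: ward='PED' → outer ELSE → other
patient=Xiu: ward='PED' → outer ELSE → other
patient=Yara: ward='SURG' → inner[ELSE] → T11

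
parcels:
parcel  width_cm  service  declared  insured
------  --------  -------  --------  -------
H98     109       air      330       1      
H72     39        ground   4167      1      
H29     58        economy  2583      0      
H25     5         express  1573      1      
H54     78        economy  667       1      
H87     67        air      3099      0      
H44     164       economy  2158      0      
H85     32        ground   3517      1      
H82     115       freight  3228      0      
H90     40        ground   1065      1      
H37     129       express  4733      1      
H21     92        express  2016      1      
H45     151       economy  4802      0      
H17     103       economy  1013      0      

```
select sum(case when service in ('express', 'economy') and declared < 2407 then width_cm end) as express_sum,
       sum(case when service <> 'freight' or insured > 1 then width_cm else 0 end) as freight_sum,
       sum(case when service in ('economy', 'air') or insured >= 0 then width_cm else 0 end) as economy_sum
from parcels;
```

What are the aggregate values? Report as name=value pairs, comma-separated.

express_sum=442, freight_sum=1067, economy_sum=1182

[express_sum: service in ('express', 'economy') and declared < 2407]
parcel=H98: ✗
parcel=H72: ✗
parcel=H29: ✗
parcel=H25: ✓ → 5
parcel=H54: ✓ → 78
parcel=H87: ✗
parcel=H44: ✓ → 164
parcel=H85: ✗
parcel=H82: ✗
parcel=H90: ✗
parcel=H37: ✗
parcel=H21: ✓ → 92
parcel=H45: ✗
parcel=H17: ✓ → 103
express_sum = 5 + 78 + 164 + 92 + 103 = 442
—
[freight_sum: service <> 'freight' or insured > 1]
parcel=H98: ✓ → 109
parcel=H72: ✓ → 39
parcel=H29: ✓ → 58
parcel=H25: ✓ → 5
parcel=H54: ✓ → 78
parcel=H87: ✓ → 67
parcel=H44: ✓ → 164
parcel=H85: ✓ → 32
parcel=H82: ✗
parcel=H90: ✓ → 40
parcel=H37: ✓ → 129
parcel=H21: ✓ → 92
parcel=H45: ✓ → 151
parcel=H17: ✓ → 103
freight_sum = 109 + 39 + 58 + 5 + 78 + 67 + 164 + 32 + 40 + 129 + 92 + 151 + 103 = 1067
—
[economy_sum: service in ('economy', 'air') or insured >= 0]
parcel=H98: ✓ → 109
parcel=H72: ✓ → 39
parcel=H29: ✓ → 58
parcel=H25: ✓ → 5
parcel=H54: ✓ → 78
parcel=H87: ✓ → 67
parcel=H44: ✓ → 164
parcel=H85: ✓ → 32
parcel=H82: ✓ → 115
parcel=H90: ✓ → 40
parcel=H37: ✓ → 129
parcel=H21: ✓ → 92
parcel=H45: ✓ → 151
parcel=H17: ✓ → 103
economy_sum = 109 + 39 + 58 + 5 + 78 + 67 + 164 + 32 + 115 + 40 + 129 + 92 + 151 + 103 = 1182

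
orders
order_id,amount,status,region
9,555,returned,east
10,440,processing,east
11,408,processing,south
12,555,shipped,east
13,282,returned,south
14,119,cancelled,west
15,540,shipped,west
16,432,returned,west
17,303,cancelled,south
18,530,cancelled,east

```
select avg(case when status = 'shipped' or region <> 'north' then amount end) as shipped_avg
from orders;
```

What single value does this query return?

order_id=9: ✓ → 555
order_id=10: ✓ → 440
order_id=11: ✓ → 408
order_id=12: ✓ → 555
order_id=13: ✓ → 282
order_id=14: ✓ → 119
order_id=15: ✓ → 540
order_id=16: ✓ → 432
order_id=17: ✓ → 303
order_id=18: ✓ → 530
shipped_avg = (555 + 440 + 408 + 555 + 282 + 119 + 540 + 432 + 303 + 530) / 10 = 416.4

416.4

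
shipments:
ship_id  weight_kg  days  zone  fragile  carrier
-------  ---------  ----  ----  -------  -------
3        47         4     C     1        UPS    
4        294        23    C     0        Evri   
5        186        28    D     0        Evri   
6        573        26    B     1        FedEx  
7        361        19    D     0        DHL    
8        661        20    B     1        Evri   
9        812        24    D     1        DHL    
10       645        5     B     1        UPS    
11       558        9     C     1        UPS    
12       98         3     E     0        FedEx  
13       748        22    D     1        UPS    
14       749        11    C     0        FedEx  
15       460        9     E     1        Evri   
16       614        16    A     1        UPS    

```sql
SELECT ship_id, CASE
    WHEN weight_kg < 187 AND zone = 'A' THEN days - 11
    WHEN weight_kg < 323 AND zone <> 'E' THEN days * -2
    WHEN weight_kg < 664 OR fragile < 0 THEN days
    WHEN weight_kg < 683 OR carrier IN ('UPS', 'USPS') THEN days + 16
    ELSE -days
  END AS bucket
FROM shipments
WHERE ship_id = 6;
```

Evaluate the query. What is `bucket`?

26

ship_id = 6: weight_kg=573, days=26, zone=B, fragile=1, carrier=FedEx.
weight_kg < 187 AND zone = 'A' → false
weight_kg < 323 AND zone <> 'E' → false
weight_kg < 664 OR fragile < 0 → true → 26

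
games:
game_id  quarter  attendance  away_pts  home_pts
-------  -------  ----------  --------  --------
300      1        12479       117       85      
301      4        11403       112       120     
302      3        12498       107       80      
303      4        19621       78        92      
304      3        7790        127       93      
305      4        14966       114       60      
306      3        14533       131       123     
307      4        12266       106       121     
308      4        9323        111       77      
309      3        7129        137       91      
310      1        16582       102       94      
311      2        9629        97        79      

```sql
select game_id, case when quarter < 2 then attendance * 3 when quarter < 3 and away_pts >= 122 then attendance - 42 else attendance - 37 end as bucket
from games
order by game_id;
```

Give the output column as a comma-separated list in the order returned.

37437, 11366, 12461, 19584, 7753, 14929, 14496, 12229, 9286, 7092, 49746, 9592

game_id=300: quarter < 2 → 37437
game_id=301: ELSE → 11366
game_id=302: ELSE → 12461
game_id=303: ELSE → 19584
game_id=304: ELSE → 7753
game_id=305: ELSE → 14929
game_id=306: ELSE → 14496
game_id=307: ELSE → 12229
game_id=308: ELSE → 9286
game_id=309: ELSE → 7092
game_id=310: quarter < 2 → 49746
game_id=311: ELSE → 9592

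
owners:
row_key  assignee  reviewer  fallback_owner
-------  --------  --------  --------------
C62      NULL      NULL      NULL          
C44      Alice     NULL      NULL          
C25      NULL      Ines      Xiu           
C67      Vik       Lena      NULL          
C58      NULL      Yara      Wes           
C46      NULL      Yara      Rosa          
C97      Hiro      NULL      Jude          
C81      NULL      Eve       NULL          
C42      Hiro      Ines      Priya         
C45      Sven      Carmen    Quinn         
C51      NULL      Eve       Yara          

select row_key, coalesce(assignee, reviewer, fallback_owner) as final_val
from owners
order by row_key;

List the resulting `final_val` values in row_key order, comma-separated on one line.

Ines, Hiro, Alice, Sven, Yara, Eve, Yara, NULL, Vik, Eve, Hiro

row_key=C25: assignee=NULL, reviewer=Ines → Ines
row_key=C42: assignee=Hiro → Hiro
row_key=C44: assignee=Alice → Alice
row_key=C45: assignee=Sven → Sven
row_key=C46: assignee=NULL, reviewer=Yara → Yara
row_key=C51: assignee=NULL, reviewer=Eve → Eve
row_key=C58: assignee=NULL, reviewer=Yara → Yara
row_key=C62: assignee=NULL, reviewer=NULL, fallback_owner=NULL (all NULL) → NULL
row_key=C67: assignee=Vik → Vik
row_key=C81: assignee=NULL, reviewer=Eve → Eve
row_key=C97: assignee=Hiro → Hiro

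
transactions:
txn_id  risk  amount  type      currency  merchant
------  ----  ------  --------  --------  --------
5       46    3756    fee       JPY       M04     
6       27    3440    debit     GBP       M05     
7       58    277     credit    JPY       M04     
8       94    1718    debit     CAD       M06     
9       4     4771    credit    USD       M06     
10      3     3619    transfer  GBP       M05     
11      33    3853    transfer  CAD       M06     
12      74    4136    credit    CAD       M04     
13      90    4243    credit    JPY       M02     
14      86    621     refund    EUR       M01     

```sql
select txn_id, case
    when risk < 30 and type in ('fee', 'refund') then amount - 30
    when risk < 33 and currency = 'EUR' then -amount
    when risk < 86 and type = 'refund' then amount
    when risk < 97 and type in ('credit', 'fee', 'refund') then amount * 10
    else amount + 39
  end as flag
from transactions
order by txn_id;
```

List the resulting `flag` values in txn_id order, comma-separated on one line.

37560, 3479, 2770, 1757, 47710, 3658, 3892, 41360, 42430, 6210

txn_id=5: risk < 97 and type in ('credit', 'fee', 'refund') → 37560
txn_id=6: ELSE → 3479
txn_id=7: risk < 97 and type in ('credit', 'fee', 'refund') → 2770
txn_id=8: ELSE → 1757
txn_id=9: risk < 97 and type in ('credit', 'fee', 'refund') → 47710
txn_id=10: ELSE → 3658
txn_id=11: ELSE → 3892
txn_id=12: risk < 97 and type in ('credit', 'fee', 'refund') → 41360
txn_id=13: risk < 97 and type in ('credit', 'fee', 'refund') → 42430
txn_id=14: risk < 97 and type in ('credit', 'fee', 'refund') → 6210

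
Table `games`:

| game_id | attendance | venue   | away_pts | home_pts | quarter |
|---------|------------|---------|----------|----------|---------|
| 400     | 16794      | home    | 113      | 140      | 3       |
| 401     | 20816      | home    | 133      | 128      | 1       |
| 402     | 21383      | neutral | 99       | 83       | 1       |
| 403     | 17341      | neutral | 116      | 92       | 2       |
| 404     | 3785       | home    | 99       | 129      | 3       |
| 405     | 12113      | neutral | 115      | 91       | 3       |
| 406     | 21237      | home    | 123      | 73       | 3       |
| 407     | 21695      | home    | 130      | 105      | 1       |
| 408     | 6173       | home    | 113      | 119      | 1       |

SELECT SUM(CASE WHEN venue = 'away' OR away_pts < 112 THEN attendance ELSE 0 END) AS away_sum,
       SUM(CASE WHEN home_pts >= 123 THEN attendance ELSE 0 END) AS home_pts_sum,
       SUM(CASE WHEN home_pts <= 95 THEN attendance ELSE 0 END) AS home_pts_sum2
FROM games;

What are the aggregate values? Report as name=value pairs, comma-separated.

[away_sum: venue = 'away' OR away_pts < 112]
game_id=400: ✗
game_id=401: ✗
game_id=402: ✓ → 21383
game_id=403: ✗
game_id=404: ✓ → 3785
game_id=405: ✗
game_id=406: ✗
game_id=407: ✗
game_id=408: ✗
away_sum = 21383 + 3785 = 25168
—
[home_pts_sum: home_pts >= 123]
game_id=400: ✓ → 16794
game_id=401: ✓ → 20816
game_id=402: ✗
game_id=403: ✗
game_id=404: ✓ → 3785
game_id=405: ✗
game_id=406: ✗
game_id=407: ✗
game_id=408: ✗
home_pts_sum = 16794 + 20816 + 3785 = 41395
—
[home_pts_sum2: home_pts <= 95]
game_id=400: ✗
game_id=401: ✗
game_id=402: ✓ → 21383
game_id=403: ✓ → 17341
game_id=404: ✗
game_id=405: ✓ → 12113
game_id=406: ✓ → 21237
game_id=407: ✗
game_id=408: ✗
home_pts_sum2 = 21383 + 17341 + 12113 + 21237 = 72074

away_sum=25168, home_pts_sum=41395, home_pts_sum2=72074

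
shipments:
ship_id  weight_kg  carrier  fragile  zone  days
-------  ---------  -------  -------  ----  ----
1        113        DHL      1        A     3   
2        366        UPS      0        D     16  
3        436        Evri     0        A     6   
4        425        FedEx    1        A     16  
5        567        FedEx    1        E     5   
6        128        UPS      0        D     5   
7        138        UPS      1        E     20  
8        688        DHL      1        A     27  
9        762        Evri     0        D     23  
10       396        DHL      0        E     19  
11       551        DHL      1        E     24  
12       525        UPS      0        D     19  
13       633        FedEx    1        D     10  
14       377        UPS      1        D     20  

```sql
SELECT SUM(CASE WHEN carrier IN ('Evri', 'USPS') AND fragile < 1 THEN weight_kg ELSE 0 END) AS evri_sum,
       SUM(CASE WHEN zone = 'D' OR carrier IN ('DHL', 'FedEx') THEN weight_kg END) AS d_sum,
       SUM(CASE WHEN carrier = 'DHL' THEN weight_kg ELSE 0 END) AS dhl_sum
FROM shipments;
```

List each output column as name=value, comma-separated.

[evri_sum: carrier IN ('Evri', 'USPS') AND fragile < 1]
ship_id=1: ✗
ship_id=2: ✗
ship_id=3: ✓ → 436
ship_id=4: ✗
ship_id=5: ✗
ship_id=6: ✗
ship_id=7: ✗
ship_id=8: ✗
ship_id=9: ✓ → 762
ship_id=10: ✗
ship_id=11: ✗
ship_id=12: ✗
ship_id=13: ✗
ship_id=14: ✗
evri_sum = 436 + 762 = 1198
—
[d_sum: zone = 'D' OR carrier IN ('DHL', 'FedEx')]
ship_id=1: ✓ → 113
ship_id=2: ✓ → 366
ship_id=3: ✗
ship_id=4: ✓ → 425
ship_id=5: ✓ → 567
ship_id=6: ✓ → 128
ship_id=7: ✗
ship_id=8: ✓ → 688
ship_id=9: ✓ → 762
ship_id=10: ✓ → 396
ship_id=11: ✓ → 551
ship_id=12: ✓ → 525
ship_id=13: ✓ → 633
ship_id=14: ✓ → 377
d_sum = 113 + 366 + 425 + 567 + 128 + 688 + 762 + 396 + 551 + 525 + 633 + 377 = 5531
—
[dhl_sum: carrier = 'DHL']
ship_id=1: ✓ → 113
ship_id=2: ✗
ship_id=3: ✗
ship_id=4: ✗
ship_id=5: ✗
ship_id=6: ✗
ship_id=7: ✗
ship_id=8: ✓ → 688
ship_id=9: ✗
ship_id=10: ✓ → 396
ship_id=11: ✓ → 551
ship_id=12: ✗
ship_id=13: ✗
ship_id=14: ✗
dhl_sum = 113 + 688 + 396 + 551 = 1748

evri_sum=1198, d_sum=5531, dhl_sum=1748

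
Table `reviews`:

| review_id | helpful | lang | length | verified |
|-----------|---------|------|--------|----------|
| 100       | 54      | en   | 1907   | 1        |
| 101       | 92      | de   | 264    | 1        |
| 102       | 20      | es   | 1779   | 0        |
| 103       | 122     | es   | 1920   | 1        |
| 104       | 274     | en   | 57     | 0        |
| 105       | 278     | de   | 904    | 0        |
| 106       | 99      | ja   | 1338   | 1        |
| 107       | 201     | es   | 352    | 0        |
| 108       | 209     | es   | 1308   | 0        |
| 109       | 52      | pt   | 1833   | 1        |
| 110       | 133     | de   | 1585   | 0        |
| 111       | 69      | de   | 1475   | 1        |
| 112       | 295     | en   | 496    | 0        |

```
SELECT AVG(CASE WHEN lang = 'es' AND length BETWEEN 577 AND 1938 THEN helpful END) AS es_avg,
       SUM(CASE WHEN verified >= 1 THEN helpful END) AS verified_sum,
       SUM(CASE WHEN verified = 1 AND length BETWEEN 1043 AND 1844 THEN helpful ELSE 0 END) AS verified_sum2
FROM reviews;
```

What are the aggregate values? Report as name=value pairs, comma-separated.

es_avg=117, verified_sum=488, verified_sum2=220

[es_avg: lang = 'es' AND length BETWEEN 577 AND 1938]
review_id=100: ✗
review_id=101: ✗
review_id=102: ✓ → 20
review_id=103: ✓ → 122
review_id=104: ✗
review_id=105: ✗
review_id=106: ✗
review_id=107: ✗
review_id=108: ✓ → 209
review_id=109: ✗
review_id=110: ✗
review_id=111: ✗
review_id=112: ✗
es_avg = (20 + 122 + 209) / 3 = 117
—
[verified_sum: verified >= 1]
review_id=100: ✓ → 54
review_id=101: ✓ → 92
review_id=102: ✗
review_id=103: ✓ → 122
review_id=104: ✗
review_id=105: ✗
review_id=106: ✓ → 99
review_id=107: ✗
review_id=108: ✗
review_id=109: ✓ → 52
review_id=110: ✗
review_id=111: ✓ → 69
review_id=112: ✗
verified_sum = 54 + 92 + 122 + 99 + 52 + 69 = 488
—
[verified_sum2: verified = 1 AND length BETWEEN 1043 AND 1844]
review_id=100: ✗
review_id=101: ✗
review_id=102: ✗
review_id=103: ✗
review_id=104: ✗
review_id=105: ✗
review_id=106: ✓ → 99
review_id=107: ✗
review_id=108: ✗
review_id=109: ✓ → 52
review_id=110: ✗
review_id=111: ✓ → 69
review_id=112: ✗
verified_sum2 = 99 + 52 + 69 = 220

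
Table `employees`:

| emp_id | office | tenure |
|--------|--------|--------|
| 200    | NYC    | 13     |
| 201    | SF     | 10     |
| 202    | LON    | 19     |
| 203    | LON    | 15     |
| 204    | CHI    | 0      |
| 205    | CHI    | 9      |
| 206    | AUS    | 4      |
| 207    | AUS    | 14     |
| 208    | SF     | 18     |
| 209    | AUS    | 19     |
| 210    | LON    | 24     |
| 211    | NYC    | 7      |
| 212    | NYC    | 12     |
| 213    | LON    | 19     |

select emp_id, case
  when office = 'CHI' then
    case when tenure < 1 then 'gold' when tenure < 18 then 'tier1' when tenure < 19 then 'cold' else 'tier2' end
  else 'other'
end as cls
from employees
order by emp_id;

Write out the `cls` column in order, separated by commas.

other, other, other, other, gold, tier1, other, other, other, other, other, other, other, other

emp_id=200: office='NYC' → outer ELSE → other
emp_id=201: office='SF' → outer ELSE → other
emp_id=202: office='LON' → outer ELSE → other
emp_id=203: office='LON' → outer ELSE → other
emp_id=204: office='CHI' → inner[tenure < 1] → gold
emp_id=205: office='CHI' → inner[tenure < 18] → tier1
emp_id=206: office='AUS' → outer ELSE → other
emp_id=207: office='AUS' → outer ELSE → other
emp_id=208: office='SF' → outer ELSE → other
emp_id=209: office='AUS' → outer ELSE → other
emp_id=210: office='LON' → outer ELSE → other
emp_id=211: office='NYC' → outer ELSE → other
emp_id=212: office='NYC' → outer ELSE → other
emp_id=213: office='LON' → outer ELSE → other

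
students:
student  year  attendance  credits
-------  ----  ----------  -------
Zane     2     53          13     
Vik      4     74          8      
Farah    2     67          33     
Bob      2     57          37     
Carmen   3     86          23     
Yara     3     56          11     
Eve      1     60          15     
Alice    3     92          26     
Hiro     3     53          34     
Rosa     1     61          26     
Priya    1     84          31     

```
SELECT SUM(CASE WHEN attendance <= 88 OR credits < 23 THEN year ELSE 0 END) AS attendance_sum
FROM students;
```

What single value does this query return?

22

student=Zane: ✓ → 2
student=Vik: ✓ → 4
student=Farah: ✓ → 2
student=Bob: ✓ → 2
student=Carmen: ✓ → 3
student=Yara: ✓ → 3
student=Eve: ✓ → 1
student=Alice: ✗
student=Hiro: ✓ → 3
student=Rosa: ✓ → 1
student=Priya: ✓ → 1
attendance_sum = 2 + 4 + 2 + 2 + 3 + 3 + 1 + 3 + 1 + 1 = 22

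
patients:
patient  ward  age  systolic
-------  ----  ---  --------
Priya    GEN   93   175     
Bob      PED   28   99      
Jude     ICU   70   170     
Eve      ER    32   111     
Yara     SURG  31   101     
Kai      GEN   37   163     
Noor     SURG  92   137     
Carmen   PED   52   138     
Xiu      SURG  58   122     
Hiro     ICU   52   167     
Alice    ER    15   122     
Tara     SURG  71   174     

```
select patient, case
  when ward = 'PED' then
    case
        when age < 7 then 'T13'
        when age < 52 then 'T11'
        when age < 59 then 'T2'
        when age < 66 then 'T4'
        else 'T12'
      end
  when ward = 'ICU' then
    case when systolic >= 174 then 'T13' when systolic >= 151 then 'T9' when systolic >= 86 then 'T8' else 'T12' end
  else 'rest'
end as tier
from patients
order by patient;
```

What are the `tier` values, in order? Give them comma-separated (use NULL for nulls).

rest, T11, T2, rest, T9, T9, rest, rest, rest, rest, rest, rest

patient=Alice: ward='ER' → outer ELSE → rest
patient=Bob: ward='PED' → inner[age < 52] → T11
patient=Carmen: ward='PED' → inner[age < 59] → T2
patient=Eve: ward='ER' → outer ELSE → rest
patient=Hiro: ward='ICU' → inner[systolic >= 151] → T9
patient=Jude: ward='ICU' → inner[systolic >= 151] → T9
patient=Kai: ward='GEN' → outer ELSE → rest
patient=Noor: ward='SURG' → outer ELSE → rest
patient=Priya: ward='GEN' → outer ELSE → rest
patient=Tara: ward='SURG' → outer ELSE → rest
patient=Xiu: ward='SURG' → outer ELSE → rest
patient=Yara: ward='SURG' → outer ELSE → rest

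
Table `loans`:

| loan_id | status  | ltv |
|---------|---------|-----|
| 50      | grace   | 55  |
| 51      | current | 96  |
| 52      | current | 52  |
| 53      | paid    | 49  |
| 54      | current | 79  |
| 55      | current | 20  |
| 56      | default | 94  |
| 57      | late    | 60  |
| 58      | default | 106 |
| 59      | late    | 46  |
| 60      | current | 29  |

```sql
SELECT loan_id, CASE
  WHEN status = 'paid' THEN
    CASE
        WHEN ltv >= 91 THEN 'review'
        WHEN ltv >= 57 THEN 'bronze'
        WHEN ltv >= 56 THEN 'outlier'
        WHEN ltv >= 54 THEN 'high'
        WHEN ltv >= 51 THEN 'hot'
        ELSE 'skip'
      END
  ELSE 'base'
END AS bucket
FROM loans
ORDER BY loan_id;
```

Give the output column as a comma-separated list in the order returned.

base, base, base, skip, base, base, base, base, base, base, base

loan_id=50: status='grace' → outer ELSE → base
loan_id=51: status='current' → outer ELSE → base
loan_id=52: status='current' → outer ELSE → base
loan_id=53: status='paid' → inner[ELSE] → skip
loan_id=54: status='current' → outer ELSE → base
loan_id=55: status='current' → outer ELSE → base
loan_id=56: status='default' → outer ELSE → base
loan_id=57: status='late' → outer ELSE → base
loan_id=58: status='default' → outer ELSE → base
loan_id=59: status='late' → outer ELSE → base
loan_id=60: status='current' → outer ELSE → base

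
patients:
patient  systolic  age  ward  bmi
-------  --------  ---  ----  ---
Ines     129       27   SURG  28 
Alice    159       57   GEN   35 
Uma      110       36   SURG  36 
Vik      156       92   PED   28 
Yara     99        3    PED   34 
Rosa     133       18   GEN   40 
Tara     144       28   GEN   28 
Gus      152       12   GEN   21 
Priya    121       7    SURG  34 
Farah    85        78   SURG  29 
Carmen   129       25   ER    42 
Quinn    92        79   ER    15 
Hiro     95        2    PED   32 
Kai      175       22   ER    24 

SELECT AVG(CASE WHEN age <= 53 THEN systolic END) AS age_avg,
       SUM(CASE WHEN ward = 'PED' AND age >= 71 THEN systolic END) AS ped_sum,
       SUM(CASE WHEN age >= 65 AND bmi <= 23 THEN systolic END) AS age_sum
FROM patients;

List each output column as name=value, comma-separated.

age_avg=128.7, ped_sum=156, age_sum=92

[age_avg: age <= 53]
patient=Ines: ✓ → 129
patient=Alice: ✗
patient=Uma: ✓ → 110
patient=Vik: ✗
patient=Yara: ✓ → 99
patient=Rosa: ✓ → 133
patient=Tara: ✓ → 144
patient=Gus: ✓ → 152
patient=Priya: ✓ → 121
patient=Farah: ✗
patient=Carmen: ✓ → 129
patient=Quinn: ✗
patient=Hiro: ✓ → 95
patient=Kai: ✓ → 175
age_avg = (129 + 110 + 99 + 133 + 144 + 152 + 121 + 129 + 95 + 175) / 10 = 128.7
—
[ped_sum: ward = 'PED' AND age >= 71]
patient=Ines: ✗
patient=Alice: ✗
patient=Uma: ✗
patient=Vik: ✓ → 156
patient=Yara: ✗
patient=Rosa: ✗
patient=Tara: ✗
patient=Gus: ✗
patient=Priya: ✗
patient=Farah: ✗
patient=Carmen: ✗
patient=Quinn: ✗
patient=Hiro: ✗
patient=Kai: ✗
ped_sum = 156
—
[age_sum: age >= 65 AND bmi <= 23]
patient=Ines: ✗
patient=Alice: ✗
patient=Uma: ✗
patient=Vik: ✗
patient=Yara: ✗
patient=Rosa: ✗
patient=Tara: ✗
patient=Gus: ✗
patient=Priya: ✗
patient=Farah: ✗
patient=Carmen: ✗
patient=Quinn: ✓ → 92
patient=Hiro: ✗
patient=Kai: ✗
age_sum = 92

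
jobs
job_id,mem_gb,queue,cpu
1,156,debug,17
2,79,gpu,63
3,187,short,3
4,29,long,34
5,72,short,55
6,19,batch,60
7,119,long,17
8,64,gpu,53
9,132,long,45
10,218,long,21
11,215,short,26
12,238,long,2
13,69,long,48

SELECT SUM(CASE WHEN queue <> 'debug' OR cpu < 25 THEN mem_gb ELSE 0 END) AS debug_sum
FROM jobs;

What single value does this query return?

1597

job_id=1: ✓ → 156
job_id=2: ✓ → 79
job_id=3: ✓ → 187
job_id=4: ✓ → 29
job_id=5: ✓ → 72
job_id=6: ✓ → 19
job_id=7: ✓ → 119
job_id=8: ✓ → 64
job_id=9: ✓ → 132
job_id=10: ✓ → 218
job_id=11: ✓ → 215
job_id=12: ✓ → 238
job_id=13: ✓ → 69
debug_sum = 156 + 79 + 187 + 29 + 72 + 19 + 119 + 64 + 132 + 218 + 215 + 238 + 69 = 1597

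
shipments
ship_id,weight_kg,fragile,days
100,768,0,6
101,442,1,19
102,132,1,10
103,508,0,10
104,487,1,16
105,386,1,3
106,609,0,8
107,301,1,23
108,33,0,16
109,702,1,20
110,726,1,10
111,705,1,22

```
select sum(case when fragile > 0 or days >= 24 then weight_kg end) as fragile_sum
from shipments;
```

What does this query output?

ship_id=100: ✗
ship_id=101: ✓ → 442
ship_id=102: ✓ → 132
ship_id=103: ✗
ship_id=104: ✓ → 487
ship_id=105: ✓ → 386
ship_id=106: ✗
ship_id=107: ✓ → 301
ship_id=108: ✗
ship_id=109: ✓ → 702
ship_id=110: ✓ → 726
ship_id=111: ✓ → 705
fragile_sum = 442 + 132 + 487 + 386 + 301 + 702 + 726 + 705 = 3881

3881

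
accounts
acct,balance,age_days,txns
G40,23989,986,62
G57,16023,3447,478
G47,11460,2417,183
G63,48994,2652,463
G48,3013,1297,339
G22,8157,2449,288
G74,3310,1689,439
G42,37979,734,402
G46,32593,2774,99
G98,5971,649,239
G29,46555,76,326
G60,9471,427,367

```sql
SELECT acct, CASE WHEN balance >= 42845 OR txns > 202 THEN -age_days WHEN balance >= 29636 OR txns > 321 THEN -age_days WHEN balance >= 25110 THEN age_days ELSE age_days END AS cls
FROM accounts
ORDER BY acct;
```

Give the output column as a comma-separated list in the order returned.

acct=G22: balance >= 42845 OR txns > 202 → -2449
acct=G29: balance >= 42845 OR txns > 202 → -76
acct=G40: ELSE → 986
acct=G42: balance >= 42845 OR txns > 202 → -734
acct=G46: balance >= 29636 OR txns > 321 → -2774
acct=G47: ELSE → 2417
acct=G48: balance >= 42845 OR txns > 202 → -1297
acct=G57: balance >= 42845 OR txns > 202 → -3447
acct=G60: balance >= 42845 OR txns > 202 → -427
acct=G63: balance >= 42845 OR txns > 202 → -2652
acct=G74: balance >= 42845 OR txns > 202 → -1689
acct=G98: balance >= 42845 OR txns > 202 → -649

-2449, -76, 986, -734, -2774, 2417, -1297, -3447, -427, -2652, -1689, -649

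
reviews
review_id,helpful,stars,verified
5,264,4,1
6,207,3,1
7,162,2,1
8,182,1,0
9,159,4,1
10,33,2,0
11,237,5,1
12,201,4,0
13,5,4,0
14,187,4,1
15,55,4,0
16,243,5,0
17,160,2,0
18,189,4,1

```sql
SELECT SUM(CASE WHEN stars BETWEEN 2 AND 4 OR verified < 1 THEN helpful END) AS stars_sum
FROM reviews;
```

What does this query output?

review_id=5: ✓ → 264
review_id=6: ✓ → 207
review_id=7: ✓ → 162
review_id=8: ✓ → 182
review_id=9: ✓ → 159
review_id=10: ✓ → 33
review_id=11: ✗
review_id=12: ✓ → 201
review_id=13: ✓ → 5
review_id=14: ✓ → 187
review_id=15: ✓ → 55
review_id=16: ✓ → 243
review_id=17: ✓ → 160
review_id=18: ✓ → 189
stars_sum = 264 + 207 + 162 + 182 + 159 + 33 + 201 + 5 + 187 + 55 + 243 + 160 + 189 = 2047

2047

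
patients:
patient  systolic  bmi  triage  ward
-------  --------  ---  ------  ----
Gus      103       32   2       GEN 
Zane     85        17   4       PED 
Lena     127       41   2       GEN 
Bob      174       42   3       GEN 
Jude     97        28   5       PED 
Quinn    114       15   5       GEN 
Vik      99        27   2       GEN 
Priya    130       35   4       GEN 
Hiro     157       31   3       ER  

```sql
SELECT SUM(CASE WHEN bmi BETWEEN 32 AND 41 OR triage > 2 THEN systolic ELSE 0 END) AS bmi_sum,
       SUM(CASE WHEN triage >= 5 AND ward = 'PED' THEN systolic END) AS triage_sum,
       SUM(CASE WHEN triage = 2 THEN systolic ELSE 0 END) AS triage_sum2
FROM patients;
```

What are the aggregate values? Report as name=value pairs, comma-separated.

bmi_sum=987, triage_sum=97, triage_sum2=329

[bmi_sum: bmi BETWEEN 32 AND 41 OR triage > 2]
patient=Gus: ✓ → 103
patient=Zane: ✓ → 85
patient=Lena: ✓ → 127
patient=Bob: ✓ → 174
patient=Jude: ✓ → 97
patient=Quinn: ✓ → 114
patient=Vik: ✗
patient=Priya: ✓ → 130
patient=Hiro: ✓ → 157
bmi_sum = 103 + 85 + 127 + 174 + 97 + 114 + 130 + 157 = 987
—
[triage_sum: triage >= 5 AND ward = 'PED']
patient=Gus: ✗
patient=Zane: ✗
patient=Lena: ✗
patient=Bob: ✗
patient=Jude: ✓ → 97
patient=Quinn: ✗
patient=Vik: ✗
patient=Priya: ✗
patient=Hiro: ✗
triage_sum = 97
—
[triage_sum2: triage = 2]
patient=Gus: ✓ → 103
patient=Zane: ✗
patient=Lena: ✓ → 127
patient=Bob: ✗
patient=Jude: ✗
patient=Quinn: ✗
patient=Vik: ✓ → 99
patient=Priya: ✗
patient=Hiro: ✗
triage_sum2 = 103 + 127 + 99 = 329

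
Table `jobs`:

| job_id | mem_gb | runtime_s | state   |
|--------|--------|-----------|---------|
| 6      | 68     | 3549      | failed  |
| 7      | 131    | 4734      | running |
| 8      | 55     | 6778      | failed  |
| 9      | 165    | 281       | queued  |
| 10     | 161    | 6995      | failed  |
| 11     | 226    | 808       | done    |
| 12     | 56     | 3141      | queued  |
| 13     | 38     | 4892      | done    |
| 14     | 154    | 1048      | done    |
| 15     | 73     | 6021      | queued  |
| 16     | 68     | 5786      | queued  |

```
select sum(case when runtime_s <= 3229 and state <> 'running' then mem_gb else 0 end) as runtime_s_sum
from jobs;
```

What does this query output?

job_id=6: ✗
job_id=7: ✗
job_id=8: ✗
job_id=9: ✓ → 165
job_id=10: ✗
job_id=11: ✓ → 226
job_id=12: ✓ → 56
job_id=13: ✗
job_id=14: ✓ → 154
job_id=15: ✗
job_id=16: ✗
runtime_s_sum = 165 + 226 + 56 + 154 = 601

601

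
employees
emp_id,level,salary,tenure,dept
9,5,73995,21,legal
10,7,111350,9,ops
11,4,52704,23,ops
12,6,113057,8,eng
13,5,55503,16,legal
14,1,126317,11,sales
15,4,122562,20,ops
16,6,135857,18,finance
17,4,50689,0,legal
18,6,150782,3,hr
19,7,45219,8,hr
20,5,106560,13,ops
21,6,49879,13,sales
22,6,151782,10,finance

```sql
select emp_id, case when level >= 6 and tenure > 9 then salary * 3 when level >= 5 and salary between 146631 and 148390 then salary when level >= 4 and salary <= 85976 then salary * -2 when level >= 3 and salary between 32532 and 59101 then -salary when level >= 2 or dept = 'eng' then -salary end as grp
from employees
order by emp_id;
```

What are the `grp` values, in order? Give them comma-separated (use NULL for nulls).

-147990, -111350, -105408, -113057, -111006, NULL, -122562, 407571, -101378, -150782, -90438, -106560, 149637, 455346

emp_id=9: level >= 4 and salary <= 85976 → -147990
emp_id=10: level >= 2 or dept = 'eng' → -111350
emp_id=11: level >= 4 and salary <= 85976 → -105408
emp_id=12: level >= 2 or dept = 'eng' → -113057
emp_id=13: level >= 4 and salary <= 85976 → -111006
emp_id=14: (no match → NULL) → NULL
emp_id=15: level >= 2 or dept = 'eng' → -122562
emp_id=16: level >= 6 and tenure > 9 → 407571
emp_id=17: level >= 4 and salary <= 85976 → -101378
emp_id=18: level >= 2 or dept = 'eng' → -150782
emp_id=19: level >= 4 and salary <= 85976 → -90438
emp_id=20: level >= 2 or dept = 'eng' → -106560
emp_id=21: level >= 6 and tenure > 9 → 149637
emp_id=22: level >= 6 and tenure > 9 → 455346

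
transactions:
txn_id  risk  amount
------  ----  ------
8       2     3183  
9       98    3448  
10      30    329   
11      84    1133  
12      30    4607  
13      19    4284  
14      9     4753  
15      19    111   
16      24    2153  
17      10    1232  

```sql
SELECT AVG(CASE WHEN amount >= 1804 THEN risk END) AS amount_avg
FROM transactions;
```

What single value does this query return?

30.3333333333

txn_id=8: ✓ → 2
txn_id=9: ✓ → 98
txn_id=10: ✗
txn_id=11: ✗
txn_id=12: ✓ → 30
txn_id=13: ✓ → 19
txn_id=14: ✓ → 9
txn_id=15: ✗
txn_id=16: ✓ → 24
txn_id=17: ✗
amount_avg = (2 + 98 + 30 + 19 + 9 + 24) / 6 = 30.3333333333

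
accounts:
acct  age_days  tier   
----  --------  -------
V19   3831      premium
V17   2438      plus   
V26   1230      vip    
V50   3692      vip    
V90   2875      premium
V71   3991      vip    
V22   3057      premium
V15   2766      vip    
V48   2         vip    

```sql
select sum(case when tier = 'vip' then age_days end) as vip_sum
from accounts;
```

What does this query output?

11681

acct=V19: ✗
acct=V17: ✗
acct=V26: ✓ → 1230
acct=V50: ✓ → 3692
acct=V90: ✗
acct=V71: ✓ → 3991
acct=V22: ✗
acct=V15: ✓ → 2766
acct=V48: ✓ → 2
vip_sum = 1230 + 3692 + 3991 + 2766 + 2 = 11681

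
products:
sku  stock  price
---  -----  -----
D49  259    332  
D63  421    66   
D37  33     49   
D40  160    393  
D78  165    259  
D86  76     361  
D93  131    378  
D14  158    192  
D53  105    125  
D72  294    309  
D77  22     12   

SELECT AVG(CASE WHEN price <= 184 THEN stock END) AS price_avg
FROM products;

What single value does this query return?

sku=D49: ✗
sku=D63: ✓ → 421
sku=D37: ✓ → 33
sku=D40: ✗
sku=D78: ✗
sku=D86: ✗
sku=D93: ✗
sku=D14: ✗
sku=D53: ✓ → 105
sku=D72: ✗
sku=D77: ✓ → 22
price_avg = (421 + 33 + 105 + 22) / 4 = 145.25

145.25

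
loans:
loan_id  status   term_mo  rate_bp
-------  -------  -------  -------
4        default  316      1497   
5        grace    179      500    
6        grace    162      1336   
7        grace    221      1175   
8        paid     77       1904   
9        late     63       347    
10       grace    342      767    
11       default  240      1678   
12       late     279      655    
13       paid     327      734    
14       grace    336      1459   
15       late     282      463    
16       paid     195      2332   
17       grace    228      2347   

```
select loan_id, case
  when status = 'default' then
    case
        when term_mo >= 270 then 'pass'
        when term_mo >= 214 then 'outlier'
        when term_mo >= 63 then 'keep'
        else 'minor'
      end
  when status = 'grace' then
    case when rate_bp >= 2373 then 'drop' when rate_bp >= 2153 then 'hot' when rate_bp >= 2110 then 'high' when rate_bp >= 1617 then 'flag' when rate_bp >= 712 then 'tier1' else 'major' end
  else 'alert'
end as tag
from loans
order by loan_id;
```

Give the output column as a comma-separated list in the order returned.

pass, major, tier1, tier1, alert, alert, tier1, outlier, alert, alert, tier1, alert, alert, hot

loan_id=4: status='default' → inner[term_mo >= 270] → pass
loan_id=5: status='grace' → inner[ELSE] → major
loan_id=6: status='grace' → inner[rate_bp >= 712] → tier1
loan_id=7: status='grace' → inner[rate_bp >= 712] → tier1
loan_id=8: status='paid' → outer ELSE → alert
loan_id=9: status='late' → outer ELSE → alert
loan_id=10: status='grace' → inner[rate_bp >= 712] → tier1
loan_id=11: status='default' → inner[term_mo >= 214] → outlier
loan_id=12: status='late' → outer ELSE → alert
loan_id=13: status='paid' → outer ELSE → alert
loan_id=14: status='grace' → inner[rate_bp >= 712] → tier1
loan_id=15: status='late' → outer ELSE → alert
loan_id=16: status='paid' → outer ELSE → alert
loan_id=17: status='grace' → inner[rate_bp >= 2153] → hot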